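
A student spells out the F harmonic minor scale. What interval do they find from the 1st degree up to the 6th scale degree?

minor sixth

F harmonic minor: F G Ab Bb C Db E.
The 1st degree is F and the scale degree 6 is Db.
F up to Db is 8 semitones, a half step narrower than a major sixth, so the interval is minor.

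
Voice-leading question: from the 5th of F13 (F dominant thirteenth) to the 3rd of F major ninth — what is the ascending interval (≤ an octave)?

major 6th

F13 (F dominant thirteenth) has C as its 5th, and F major ninth has A as its 3rd.
C up to A spans 6 letter names and 9 semitones — a major sixth.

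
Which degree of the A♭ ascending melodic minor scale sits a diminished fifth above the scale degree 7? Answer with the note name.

The scale is A♭ B♭ C♭ D♭ E♭ F G.
The scale degree 7 is G; a diminished fifth above that is D♭ — scale degree 4.

Db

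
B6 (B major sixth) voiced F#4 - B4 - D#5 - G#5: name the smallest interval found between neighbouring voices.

major third

Adjacent intervals: F#4→B4 = perfect fourth; B4→D#5 = major third; D#5→G#5 = perfect fourth.
The smallest is B4 to D#5, a major third (4 semitones).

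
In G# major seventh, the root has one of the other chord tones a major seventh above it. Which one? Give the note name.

G#M7 is spelled G# B# D# F##.
The root is G#. A major seventh above G# is F##.
F## is the chord's 7th.

F##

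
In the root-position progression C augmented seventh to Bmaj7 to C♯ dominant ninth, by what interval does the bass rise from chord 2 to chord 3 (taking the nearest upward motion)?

The roots are B and C♯.
Counting 2 letters and 2 half steps from B gives a major second.

major second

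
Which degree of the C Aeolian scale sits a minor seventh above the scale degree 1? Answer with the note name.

Bb

The scale is C D Eb F G Ab Bb.
The scale degree 1 is C; a minor seventh above that is Bb — scale degree 7.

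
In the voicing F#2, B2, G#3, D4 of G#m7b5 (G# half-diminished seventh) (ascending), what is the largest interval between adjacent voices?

Adjacent intervals: F#2→B2 = perfect fourth; B2→G#3 = major sixth; G#3→D4 = diminished fifth.
The largest is B2 to G#3, a major sixth (9 semitones).

major sixth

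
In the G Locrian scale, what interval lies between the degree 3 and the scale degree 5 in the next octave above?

Spelling the G Locrian scale: G Ab Bb C Db Eb F.
That puts Bb below Db.
10 letter names make it a tenth; at 15 semitones (a half step narrower than major) the quality is minor.

minor tenth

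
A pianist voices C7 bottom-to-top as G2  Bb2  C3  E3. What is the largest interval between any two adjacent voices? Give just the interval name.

major 3rd

Adjacent intervals: G2→Bb2 = minor third; Bb2→C3 = major second; C3→E3 = major third.
The largest is C3 to E3, a major third (4 semitones).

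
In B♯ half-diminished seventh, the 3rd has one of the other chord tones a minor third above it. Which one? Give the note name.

F#

Spelling the chord: B♯, D♯, F♯, A♯.
The 3rd is D♯. A minor third above D♯ is F♯.
F♯ is the chord's 5th.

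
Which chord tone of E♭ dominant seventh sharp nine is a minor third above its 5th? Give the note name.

E♭7#9: E♭ G B♭ D♭ F♯.
The 5th is B♭. A minor third above B♭ is D♭.
D♭ is the chord's 7th.

Db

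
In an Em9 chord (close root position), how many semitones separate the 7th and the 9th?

The chord tones of E minor ninth are E G B D F♯.
D to F♯ is a major third: 4 semitones.

4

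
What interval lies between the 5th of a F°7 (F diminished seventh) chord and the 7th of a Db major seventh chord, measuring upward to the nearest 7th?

augmented unison

F°7 (F diminished seventh) has Cb as its 5th, and Db major seventh has C as its 7th.
1 letter names make it a unison; at 1 semitone (a half step wider than perfect) the quality is augmented.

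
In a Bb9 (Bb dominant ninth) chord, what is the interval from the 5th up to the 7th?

Bb9 (Bb dominant ninth): Bb–D–F–Ab–C.
The 5th is F and the 7th is Ab.
From F to Ab: 3 semitones over a third = minor.

minor third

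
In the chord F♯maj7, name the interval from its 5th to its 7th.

Spelling the chord: F♯, A♯, C♯, E♯.
5th = C♯; 7th = E♯.
C♯ up to E♯ spans 3 letter names and 4 semitones — a major third.

major 3rd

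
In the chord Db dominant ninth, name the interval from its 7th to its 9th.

The chord tones of Db dominant ninth are Db–F–Ab–Cb–Eb.
That puts Cb below Eb.
Cb up to Eb spans 3 letter names and 4 semitones — a major third.

major third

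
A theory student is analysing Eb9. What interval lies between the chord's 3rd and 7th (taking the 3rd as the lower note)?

diminished fifth

Eb9 (Eb dominant ninth) is spelled Eb, G, Bb, Db, F.
So we need the interval from G up to Db.
G up to Db is 6 semitones, a half step narrower than a perfect fifth, so the interval is diminished.
That tritone between 3rd and 7th is what gives the dominant seventh its pull toward resolution.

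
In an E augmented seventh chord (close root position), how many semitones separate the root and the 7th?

10

Eaug7 is spelled E G♯ B♯ D.
E to D is a minor seventh: 10 semitones.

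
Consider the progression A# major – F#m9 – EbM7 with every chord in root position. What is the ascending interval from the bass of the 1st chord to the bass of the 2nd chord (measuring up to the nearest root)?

minor sixth

The roots are A# and F#.
A# up to F# is 8 semitones, a half step narrower than a major sixth, so the interval is minor.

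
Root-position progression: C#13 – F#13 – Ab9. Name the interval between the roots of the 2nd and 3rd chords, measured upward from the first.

The roots are F# and Ab.
3 letter names make it a third; at 2 semitones (a whole step narrower than major) the quality is diminished.

diminished third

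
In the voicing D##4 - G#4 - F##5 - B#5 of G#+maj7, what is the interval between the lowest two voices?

Those voices are D##4 and G#4.
4 letter names make it a fourth; at 4 semitones (a half step narrower than perfect) the quality is diminished.

diminished fourth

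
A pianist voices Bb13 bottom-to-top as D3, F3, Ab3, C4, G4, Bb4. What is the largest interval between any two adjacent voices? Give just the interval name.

Adjacent intervals: D3→F3 = minor third; F3→Ab3 = minor third; Ab3→C4 = major third; C4→G4 = perfect fifth; G4→Bb4 = minor third.
The largest is C4 to G4, a perfect fifth (7 semitones).

perfect 5th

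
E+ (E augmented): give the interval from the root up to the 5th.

Eaug (E augmented): E G♯ B♯.
That puts E below B♯.
E up to B♯ is 8 semitones, a half step wider than a perfect fifth, so the interval is augmented.

augmented 5th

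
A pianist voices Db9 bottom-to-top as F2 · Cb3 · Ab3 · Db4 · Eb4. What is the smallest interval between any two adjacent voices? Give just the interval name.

Adjacent intervals: F2→Cb3 = diminished fifth; Cb3→Ab3 = major sixth; Ab3→Db4 = perfect fourth; Db4→Eb4 = major second.
The smallest is Db4 to Eb4, a major second (2 semitones).

major second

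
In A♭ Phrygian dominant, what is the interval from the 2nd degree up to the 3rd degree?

augmented 2nd

The scale runs A♭ B𝄫 C D♭ E♭ F♭ G♭.
That puts B𝄫 below C.
From B𝄫 to C: 3 semitones over a second = augmented.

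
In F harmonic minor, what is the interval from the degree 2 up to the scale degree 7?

major sixth

The scale runs F G Ab Bb C Db E.
That puts G below E.
From G to E is 9 semitones, exactly the major sixth.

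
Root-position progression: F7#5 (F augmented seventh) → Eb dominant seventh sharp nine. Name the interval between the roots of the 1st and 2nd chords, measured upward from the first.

The roots are F and Eb.
7 letter names make it a seventh; at 10 semitones (a half step narrower than major) the quality is minor.

minor seventh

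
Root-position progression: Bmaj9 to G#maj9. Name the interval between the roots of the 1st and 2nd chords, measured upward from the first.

The roots are B and G#.
From B to G# is 9 semitones, exactly the major sixth.

major sixth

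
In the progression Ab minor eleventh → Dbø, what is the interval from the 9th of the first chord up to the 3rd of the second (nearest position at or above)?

The 9th of Ab minor eleventh is Bb; the 3rd of Dbø is Fb.
5 letter names make it a fifth; at 6 semitones (a half step narrower than perfect) the quality is diminished.

diminished fifth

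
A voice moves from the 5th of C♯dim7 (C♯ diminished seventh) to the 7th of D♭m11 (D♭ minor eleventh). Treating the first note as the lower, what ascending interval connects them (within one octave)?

C♯dim7 (C♯ diminished seventh) has G as its 5th, and D♭m11 (D♭ minor eleventh) has C♭ as its 7th.
4 letter names make it a fourth; at 4 semitones (a half step narrower than perfect) the quality is diminished.

diminished 4th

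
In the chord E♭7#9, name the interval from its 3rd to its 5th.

minor third

E♭ dominant seventh sharp nine is spelled E♭, G, B♭, D♭, F♯.
The 3rd is G and the 5th is B♭.
3 letter names make it a third; at 3 semitones (a half step narrower than major) the quality is minor.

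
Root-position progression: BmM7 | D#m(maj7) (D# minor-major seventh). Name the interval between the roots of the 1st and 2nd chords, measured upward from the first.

M3

The roots are B and D#.
B up to D# spans 3 letter names and 4 semitones — a major third.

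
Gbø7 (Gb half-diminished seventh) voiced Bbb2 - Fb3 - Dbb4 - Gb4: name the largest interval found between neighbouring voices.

minor sixth

Adjacent intervals: Bbb2→Fb3 = perfect fifth; Fb3→Dbb4 = minor sixth; Dbb4→Gb4 = augmented fourth.
The largest is Fb3 to Dbb4, a minor sixth (8 semitones).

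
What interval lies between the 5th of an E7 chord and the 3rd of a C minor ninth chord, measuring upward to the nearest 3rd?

d4

E7 has B as its 5th, and C minor ninth has E♭ as its 3rd.
From B to E♭: 4 semitones over a fourth = diminished.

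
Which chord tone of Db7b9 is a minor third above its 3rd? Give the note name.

Ab

The chord tones of Db dominant seventh flat nine are Db-F-Ab-Cb-Ebb.
The 3rd is F. A minor third above F is Ab.
Ab is the chord's 5th.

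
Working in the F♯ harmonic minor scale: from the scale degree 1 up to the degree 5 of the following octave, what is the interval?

perfect twelfth

Spelling the F♯ harmonic minor scale: F♯ G♯ A B C♯ D E♯.
So we need the interval from F♯ up to C♯.
Counting 12 letters and 19 half steps from F♯ gives a perfect twelfth.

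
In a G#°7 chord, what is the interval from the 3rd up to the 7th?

The chord tones of G#°7 are G#–B–D–F.
So we need the interval from B up to F.
B up to F is 6 semitones, a half step narrower than a perfect fifth, so the interval is diminished.

diminished fifth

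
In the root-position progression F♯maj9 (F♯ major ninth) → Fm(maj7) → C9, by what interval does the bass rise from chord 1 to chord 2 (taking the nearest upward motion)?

The roots are F♯ and F.
F♯ up to F is 11 semitones, a half step narrower than a perfect octave, so the interval is diminished.

diminished octave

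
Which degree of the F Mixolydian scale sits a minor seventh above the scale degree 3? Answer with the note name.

The scale is F G A Bb C D Eb.
The scale degree 3 is A; a minor seventh above that is G — scale degree 2.

G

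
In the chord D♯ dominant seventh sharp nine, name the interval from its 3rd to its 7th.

diminished fifth

The chord tones of D♯7#9 are D♯ F𝄪 A♯ C♯ E𝄪.
3rd = F𝄪; 7th = C♯.
From F𝄪 to C♯: 6 semitones over a fifth = diminished.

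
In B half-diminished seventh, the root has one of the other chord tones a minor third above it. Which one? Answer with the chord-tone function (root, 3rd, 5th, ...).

3rd

B half-diminished seventh: B–D–F–A.
The root is B. A minor third above B is D.
D is the chord's 3rd.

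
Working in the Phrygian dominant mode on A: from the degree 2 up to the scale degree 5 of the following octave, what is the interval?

augmented 11th

A phrygian dominant: A Bb C# D E F G.
So we need the interval from Bb up to E.
From Bb to E: 18 semitones over an eleventh = augmented.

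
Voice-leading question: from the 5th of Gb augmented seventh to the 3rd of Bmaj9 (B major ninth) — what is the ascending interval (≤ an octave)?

Gb augmented seventh has D as its 5th, and Bmaj9 (B major ninth) has D# as its 3rd.
From D to D#: 1 semitone over a unison = augmented.

augmented 1st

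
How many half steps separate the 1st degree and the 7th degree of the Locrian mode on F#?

The scale is F# G A B C D E.
F# up to E is a minor seventh — 10 semitones.

10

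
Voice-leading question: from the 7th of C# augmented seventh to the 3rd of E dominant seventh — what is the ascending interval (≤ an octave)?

C# augmented seventh has B as its 7th, and E dominant seventh has G# as its 3rd.
B up to G# spans 6 letter names and 9 semitones — a major sixth.

major sixth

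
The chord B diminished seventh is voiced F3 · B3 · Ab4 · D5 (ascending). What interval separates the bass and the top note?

The outer voices are F3 and D5.
Counting 13 letters and 21 half steps from F gives a major thirteenth.

major 13th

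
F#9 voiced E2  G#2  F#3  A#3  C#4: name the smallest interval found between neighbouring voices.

minor third

Adjacent intervals: E2→G#2 = major third; G#2→F#3 = minor seventh; F#3→A#3 = major third; A#3→C#4 = minor third.
The smallest is A#3 to C#4, a minor third (3 semitones).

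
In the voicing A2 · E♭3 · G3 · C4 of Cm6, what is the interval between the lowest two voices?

Those voices are A2 and E♭3.
From A to E♭: 6 semitones over a fifth = diminished.

diminished 5th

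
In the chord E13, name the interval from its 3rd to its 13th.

perfect eleventh

The chord tones of E13 (E dominant thirteenth) are E G# B D F# C#.
So we need the interval from G# up to C#.
G# up to C# spans 11 letter names and 17 semitones — a perfect eleventh.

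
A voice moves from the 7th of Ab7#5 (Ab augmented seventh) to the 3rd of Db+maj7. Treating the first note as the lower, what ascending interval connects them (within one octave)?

major seventh

Ab7#5 (Ab augmented seventh) has Gb as its 7th, and Db+maj7 has F as its 3rd.
Gb up to F spans 7 letter names and 11 semitones — a major seventh.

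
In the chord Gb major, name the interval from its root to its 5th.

Gbmaj: Gb–Bb–Db.
Root = Gb; 5th = Db.
From Gb to Db is 7 semitones, exactly the perfect fifth.

perfect fifth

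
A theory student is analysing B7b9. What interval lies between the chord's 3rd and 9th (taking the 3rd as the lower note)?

B7b9 (B dominant seventh flat nine) is spelled B–D♯–F♯–A–C.
That puts D♯ below C.
From D♯ to C: 9 semitones over a seventh = diminished.

d7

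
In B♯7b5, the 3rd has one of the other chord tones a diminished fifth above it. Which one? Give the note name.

B♯7b5 (B♯ dominant seventh flat five) is spelled B♯ D𝄪 F♯ A♯.
The 3rd is D𝄪. A diminished fifth above D𝄪 is A♯.
A♯ is the chord's 7th.

A#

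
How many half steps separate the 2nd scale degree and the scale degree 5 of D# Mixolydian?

The scale is D# E# F## G# A# B# C#.
E# up to A# is a perfect fourth — 5 semitones.

5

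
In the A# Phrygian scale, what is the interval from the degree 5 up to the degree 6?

minor second

The scale runs A# B C# D# E# F# G#.
That puts E# below F#.
E# up to F# is 1 semitone, a half step narrower than a major second, so the interval is minor.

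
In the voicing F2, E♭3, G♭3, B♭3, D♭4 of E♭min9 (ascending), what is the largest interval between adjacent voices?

minor seventh

Adjacent intervals: F2→E♭3 = minor seventh; E♭3→G♭3 = minor third; G♭3→B♭3 = major third; B♭3→D♭4 = minor third.
The largest is F2 to E♭3, a minor seventh (10 semitones).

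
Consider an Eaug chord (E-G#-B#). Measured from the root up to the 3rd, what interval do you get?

major third

The root is E and the 3rd is G#.
E up to G# spans 3 letter names and 4 semitones — a major third.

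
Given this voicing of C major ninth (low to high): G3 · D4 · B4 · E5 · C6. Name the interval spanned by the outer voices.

P18

The outer voices are G3 and C6.
From G to C is 29 semitones, exactly the perfect 18th.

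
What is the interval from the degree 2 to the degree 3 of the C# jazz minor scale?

minor second

Spelling the C# jazz minor scale: C# D# E F# G# A# B#.
Degree 2 = D#; 3rd scale degree = E.
From D# to E: 1 semitone over a second = minor.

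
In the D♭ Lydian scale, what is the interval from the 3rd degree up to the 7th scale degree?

perfect fifth

D♭ lydian: D♭ E♭ F G A♭ B♭ C.
So we need the interval from F up to C.
Counting 5 letters and 7 half steps from F gives a perfect fifth.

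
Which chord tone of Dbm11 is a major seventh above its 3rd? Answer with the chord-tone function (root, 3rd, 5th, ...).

Dbm11 is spelled Db, Fb, Ab, Cb, Eb, Gb.
The 3rd is Fb. A major seventh above Fb is Eb.
Eb is the chord's 9th.

9th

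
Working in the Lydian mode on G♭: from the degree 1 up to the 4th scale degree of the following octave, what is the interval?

augmented eleventh

The scale runs G♭ A♭ B♭ C D♭ E♭ F.
The degree 1 is G♭ and the scale degree 4 (up an octave) is C.
G♭ up to C is 18 semitones, a half step wider than a perfect eleventh, so the interval is augmented.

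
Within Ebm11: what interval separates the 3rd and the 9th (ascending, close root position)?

Ebm11 is spelled Eb, Gb, Bb, Db, F, Ab.
3rd = Gb; 9th = F.
Gb up to F spans 7 letter names and 11 semitones — a major seventh.

major 7th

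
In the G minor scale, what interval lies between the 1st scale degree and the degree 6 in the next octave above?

minor 13th

Spelling the G minor scale: G A Bb C D Eb F.
The 1st scale degree is G and the 6th degree (up an octave) is Eb.
13 letter names make it a thirteenth; at 20 semitones (a half step narrower than major) the quality is minor.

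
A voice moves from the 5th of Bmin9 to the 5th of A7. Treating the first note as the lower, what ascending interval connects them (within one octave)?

Bmin9 has F♯ as its 5th, and A7 has E as its 5th.
7 letter names make it a seventh; at 10 semitones (a half step narrower than major) the quality is minor.

minor seventh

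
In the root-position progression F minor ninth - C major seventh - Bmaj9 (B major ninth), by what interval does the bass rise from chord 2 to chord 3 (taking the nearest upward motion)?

The roots are C and B.
Counting 7 letters and 11 half steps from C gives a major seventh.

major seventh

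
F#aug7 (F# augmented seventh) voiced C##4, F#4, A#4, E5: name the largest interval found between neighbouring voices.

d5

Adjacent intervals: C##4→F#4 = diminished fourth; F#4→A#4 = major third; A#4→E5 = diminished fifth.
The largest is A#4 to E5, a diminished fifth (6 semitones).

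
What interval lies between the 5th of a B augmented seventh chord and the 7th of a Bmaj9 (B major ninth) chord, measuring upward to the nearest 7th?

minor third

The 5th of B augmented seventh is F𝄪; the 7th of Bmaj9 (B major ninth) is A♯.
3 letter names make it a third; at 3 semitones (a half step narrower than major) the quality is minor.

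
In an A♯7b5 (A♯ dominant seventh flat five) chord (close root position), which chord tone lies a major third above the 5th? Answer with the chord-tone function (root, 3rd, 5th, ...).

7th

A♯7b5 is spelled A♯-C𝄪-E-G♯.
The 5th is E. A major third above E is G♯.
G♯ is the chord's 7th.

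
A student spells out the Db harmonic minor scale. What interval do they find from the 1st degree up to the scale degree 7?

major seventh

Spelling the Db harmonic minor scale: Db Eb Fb Gb Ab Bbb C.
That puts Db below C.
Counting 7 letters and 11 half steps from Db gives a major seventh.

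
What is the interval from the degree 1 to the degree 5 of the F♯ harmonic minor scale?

The scale runs F♯ G♯ A B C♯ D E♯.
So we need the interval from F♯ up to C♯.
From F♯ to C♯ is 7 semitones, exactly the perfect fifth.

perfect 5th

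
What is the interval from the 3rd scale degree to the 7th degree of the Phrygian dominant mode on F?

The scale runs F Gb A Bb C Db Eb.
That puts A below Eb.
5 letter names make it a fifth; at 6 semitones (a half step narrower than perfect) the quality is diminished.

diminished fifth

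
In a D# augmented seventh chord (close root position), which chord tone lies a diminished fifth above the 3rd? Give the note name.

C#

Spelling the chord: D#-F##-A##-C#.
The 3rd is F##. A diminished fifth above F## is C#.
C# is the chord's 7th.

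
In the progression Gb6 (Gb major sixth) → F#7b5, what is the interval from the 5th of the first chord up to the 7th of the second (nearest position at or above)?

The 5th of Gb6 (Gb major sixth) is Db; the 7th of F#7b5 is E.
Db up to E is 3 semitones, a half step wider than a major second, so the interval is augmented.

augmented second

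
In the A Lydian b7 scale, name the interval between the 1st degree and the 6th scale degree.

major sixth

Spelling the A Lydian b7 scale: A B C# D# E F# G.
The 1st degree is A and the scale degree 6 is F#.
From A to F# is 9 semitones, exactly the major sixth.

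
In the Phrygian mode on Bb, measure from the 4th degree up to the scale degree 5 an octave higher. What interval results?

major ninth

Bb phrygian: Bb Cb Db Eb F Gb Ab.
That puts Eb below F.
Counting 9 letters and 14 half steps from Eb gives a major ninth.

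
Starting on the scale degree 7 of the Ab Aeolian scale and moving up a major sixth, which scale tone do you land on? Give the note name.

Eb

The scale is Ab Bb Cb Db Eb Fb Gb.
The scale degree 7 is Gb; a major sixth above that is Eb — scale degree 5.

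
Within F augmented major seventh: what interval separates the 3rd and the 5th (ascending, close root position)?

M3

The chord tones of F+maj7 are F-A-C#-E.
The 3rd is A and the 5th is C#.
Counting 3 letters and 4 half steps from A gives a major third.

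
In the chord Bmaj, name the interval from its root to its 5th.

perfect 5th

The chord tones of Bmaj are B–D♯–F♯.
The root is B and the 5th is F♯.
From B to F♯ is 7 semitones, exactly the perfect fifth.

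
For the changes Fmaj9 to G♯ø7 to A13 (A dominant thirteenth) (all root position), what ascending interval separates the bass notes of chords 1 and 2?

augmented second

The roots are F and G♯.
From F to G♯: 3 semitones over a second = augmented.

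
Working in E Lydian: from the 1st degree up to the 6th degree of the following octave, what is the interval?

major thirteenth

Spelling E Lydian: E F# G# A# B C# D#.
1st degree = E; 6th degree (up an octave) = C#.
From E to C# is 21 semitones, exactly the major thirteenth.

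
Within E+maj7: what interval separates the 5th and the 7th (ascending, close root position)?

E augmented major seventh: E, G#, B#, D#.
That puts B# below D#.
From B# to D#: 3 semitones over a third = minor.

minor third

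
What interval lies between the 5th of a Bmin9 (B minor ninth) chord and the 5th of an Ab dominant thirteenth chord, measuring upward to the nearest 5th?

Bmin9 (B minor ninth) has F# as its 5th, and Ab dominant thirteenth has Eb as its 5th.
7 letter names make it a seventh; at 9 semitones (a whole step narrower than major) the quality is diminished.

d7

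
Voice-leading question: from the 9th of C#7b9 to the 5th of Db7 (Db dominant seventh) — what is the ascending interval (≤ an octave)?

diminished fifth

The 9th of C#7b9 is D; the 5th of Db7 (Db dominant seventh) is Ab.
From D to Ab: 6 semitones over a fifth = diminished.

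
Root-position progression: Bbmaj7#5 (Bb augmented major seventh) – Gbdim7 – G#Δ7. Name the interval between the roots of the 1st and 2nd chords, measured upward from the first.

minor sixth

The roots are Bb and Gb.
From Bb to Gb: 8 semitones over a sixth = minor.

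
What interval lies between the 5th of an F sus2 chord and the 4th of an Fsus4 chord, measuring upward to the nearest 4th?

minor 7th

F sus2 has C as its 5th, and Fsus4 has Bb as its 4th.
C up to Bb is 10 semitones, a half step narrower than a major seventh, so the interval is minor.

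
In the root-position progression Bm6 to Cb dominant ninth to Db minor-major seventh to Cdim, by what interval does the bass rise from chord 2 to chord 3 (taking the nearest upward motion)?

major second

The roots are Cb and Db.
Cb up to Db spans 2 letter names and 2 semitones — a major second.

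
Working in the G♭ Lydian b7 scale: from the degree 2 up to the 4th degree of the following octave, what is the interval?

The scale runs G♭ A♭ B♭ C D♭ E♭ F♭.
That puts A♭ below C.
A♭ up to C spans 10 letter names and 16 semitones — a major tenth.

major 10th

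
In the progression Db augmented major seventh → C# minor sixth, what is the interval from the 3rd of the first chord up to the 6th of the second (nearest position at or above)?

Db augmented major seventh has F as its 3rd, and C# minor sixth has A# as its 6th.
F up to A# is 5 semitones, a half step wider than a major third, so the interval is augmented.

augmented third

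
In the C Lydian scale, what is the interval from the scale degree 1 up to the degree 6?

major sixth

The scale runs C D E F# G A B.
So we need the interval from C up to A.
From C to A is 9 semitones, exactly the major sixth.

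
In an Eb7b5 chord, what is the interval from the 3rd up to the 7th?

Eb7b5 (Eb dominant seventh flat five) is spelled Eb, G, Bbb, Db.
So we need the interval from G up to Db.
G up to Db is 6 semitones, a half step narrower than a perfect fifth, so the interval is diminished.

diminished fifth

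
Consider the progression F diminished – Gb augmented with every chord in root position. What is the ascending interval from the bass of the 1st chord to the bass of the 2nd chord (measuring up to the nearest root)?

The roots are F and Gb.
2 letter names make it a second; at 1 semitone (a half step narrower than major) the quality is minor.

minor 2nd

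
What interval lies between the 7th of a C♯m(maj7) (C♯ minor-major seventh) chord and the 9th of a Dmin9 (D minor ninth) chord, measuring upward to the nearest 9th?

The 7th of C♯m(maj7) (C♯ minor-major seventh) is B♯; the 9th of Dmin9 (D minor ninth) is E.
B♯ up to E is 4 semitones, a half step narrower than a perfect fourth, so the interval is diminished.

d4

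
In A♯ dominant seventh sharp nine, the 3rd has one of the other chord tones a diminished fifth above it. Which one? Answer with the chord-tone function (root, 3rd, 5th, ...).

7th

Spelling the chord: A♯ C𝄪 E♯ G♯ B𝄪.
The 3rd is C𝄪. A diminished fifth above C𝄪 is G♯.
G♯ is the chord's 7th.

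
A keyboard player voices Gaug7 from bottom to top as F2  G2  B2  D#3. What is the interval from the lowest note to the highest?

augmented 6th

The outer voices are F2 and D#3.
From F to D#: 10 semitones over a sixth = augmented.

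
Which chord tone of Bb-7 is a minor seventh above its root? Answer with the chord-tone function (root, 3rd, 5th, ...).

The chord tones of Bbm7 are Bb-Db-F-Ab.
The root is Bb. A minor seventh above Bb is Ab.
Ab is the chord's 7th.

7th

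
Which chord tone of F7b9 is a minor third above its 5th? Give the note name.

Spelling the chord: F A C E♭ G♭.
The 5th is C. A minor third above C is E♭.
E♭ is the chord's 7th.

Eb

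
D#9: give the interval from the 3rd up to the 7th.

d5

D#9 is spelled D#-F##-A#-C#-E#.
The 3rd is F## and the 7th is C#.
5 letter names make it a fifth; at 6 semitones (a half step narrower than perfect) the quality is diminished.
This 3–7 tritone is the characteristic tension at the heart of the dominant sound.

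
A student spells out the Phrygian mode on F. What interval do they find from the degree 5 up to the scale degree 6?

m2

F phrygian: F G♭ A♭ B♭ C D♭ E♭.
So we need the interval from C up to D♭.
From C to D♭: 1 semitone over a second = minor.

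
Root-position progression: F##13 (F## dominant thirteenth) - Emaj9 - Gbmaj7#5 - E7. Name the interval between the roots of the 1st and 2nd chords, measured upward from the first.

The roots are F## and E.
F## up to E is 9 semitones, a whole step narrower than a major seventh, so the interval is diminished.

diminished seventh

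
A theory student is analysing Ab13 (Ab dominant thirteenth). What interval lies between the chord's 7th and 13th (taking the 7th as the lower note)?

M7

The chord tones of Ab13 are Ab, C, Eb, Gb, Bb, F.
So we need the interval from Gb up to F.
Gb up to F spans 7 letter names and 11 semitones — a major seventh.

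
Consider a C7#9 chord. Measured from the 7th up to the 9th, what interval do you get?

augmented third

Spelling the chord: C-E-G-Bb-D#.
The 7th is Bb and the 9th is D#.
Bb up to D# is 5 semitones, a half step wider than a major third, so the interval is augmented.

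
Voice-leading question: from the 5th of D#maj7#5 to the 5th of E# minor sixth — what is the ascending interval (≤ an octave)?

The 5th of D#maj7#5 is A##; the 5th of E# minor sixth is B#.
From A## to B#: 1 semitone over a second = minor.

minor second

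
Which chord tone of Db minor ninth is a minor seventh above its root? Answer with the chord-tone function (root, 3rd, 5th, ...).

7th

The chord tones of Db minor ninth are Db–Fb–Ab–Cb–Eb.
The root is Db. A minor seventh above Db is Cb.
Cb is the chord's 7th.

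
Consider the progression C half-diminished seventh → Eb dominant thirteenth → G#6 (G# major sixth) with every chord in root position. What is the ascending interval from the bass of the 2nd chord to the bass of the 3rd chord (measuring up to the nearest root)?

augmented 3rd

The roots are Eb and G#.
Eb up to G# is 5 semitones, a half step wider than a major third, so the interval is augmented.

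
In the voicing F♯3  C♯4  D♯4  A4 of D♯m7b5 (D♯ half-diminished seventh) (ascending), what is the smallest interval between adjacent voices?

major second

Adjacent intervals: F♯3→C♯4 = perfect fifth; C♯4→D♯4 = major second; D♯4→A4 = diminished fifth.
The smallest is C♯4 to D♯4, a major second (2 semitones).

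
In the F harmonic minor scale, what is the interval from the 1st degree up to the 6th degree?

minor sixth

F harmonic minor: F G A♭ B♭ C D♭ E.
So we need the interval from F up to D♭.
F up to D♭ is 8 semitones, a half step narrower than a major sixth, so the interval is minor.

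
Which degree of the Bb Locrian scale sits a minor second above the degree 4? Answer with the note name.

The scale is Bb Cb Db Eb Fb Gb Ab.
The degree 4 is Eb; a minor second above that is Fb — scale degree 5.

Fb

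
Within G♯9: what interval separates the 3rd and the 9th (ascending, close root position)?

The chord tones of G♯9 (G♯ dominant ninth) are G♯, B♯, D♯, F♯, A♯.
That puts B♯ below A♯.
7 letter names make it a seventh; at 10 semitones (a half step narrower than major) the quality is minor.

minor seventh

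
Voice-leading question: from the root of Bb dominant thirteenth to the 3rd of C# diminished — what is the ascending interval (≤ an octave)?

Bb dominant thirteenth has Bb as its root, and C# diminished has E as its 3rd.
Bb up to E is 6 semitones, a half step wider than a perfect fourth, so the interval is augmented.

augmented fourth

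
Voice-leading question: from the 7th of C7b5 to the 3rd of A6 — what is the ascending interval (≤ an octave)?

augmented second

C7b5 has B♭ as its 7th, and A6 has C♯ as its 3rd.
From B♭ to C♯: 3 semitones over a second = augmented.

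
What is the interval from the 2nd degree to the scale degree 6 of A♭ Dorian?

A♭ dorian: A♭ B♭ C♭ D♭ E♭ F G♭.
2nd degree = B♭; scale degree 6 = F.
B♭ up to F spans 5 letter names and 7 semitones — a perfect fifth.

perfect fifth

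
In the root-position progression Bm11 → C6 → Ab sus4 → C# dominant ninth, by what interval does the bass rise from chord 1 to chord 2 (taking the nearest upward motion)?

minor second

The roots are B and C.
B up to C is 1 semitone, a half step narrower than a major second, so the interval is minor.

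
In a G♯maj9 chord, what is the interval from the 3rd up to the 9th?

The chord tones of G♯maj9 are G♯–B♯–D♯–F𝄪–A♯.
That puts B♯ below A♯.
7 letter names make it a seventh; at 10 semitones (a half step narrower than major) the quality is minor.

minor 7th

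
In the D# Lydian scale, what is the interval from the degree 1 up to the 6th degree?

major sixth

Spelling the D# Lydian scale: D# E# F## G## A# B# C##.
So we need the interval from D# up to B#.
From D# to B# is 9 semitones, exactly the major sixth.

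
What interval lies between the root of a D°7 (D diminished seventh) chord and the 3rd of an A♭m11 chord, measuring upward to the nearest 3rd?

diminished seventh

D°7 (D diminished seventh) has D as its root, and A♭m11 has C♭ as its 3rd.
7 letter names make it a seventh; at 9 semitones (a whole step narrower than major) the quality is diminished.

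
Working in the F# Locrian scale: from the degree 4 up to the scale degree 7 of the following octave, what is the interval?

perfect eleventh

F# locrian: F# G A B C D E.
Degree 4 = B; degree 7 (up an octave) = E.
B up to E spans 11 letter names and 17 semitones — a perfect eleventh.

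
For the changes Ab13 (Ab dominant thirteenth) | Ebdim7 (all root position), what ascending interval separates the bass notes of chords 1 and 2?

perfect fifth

The roots are Ab and Eb.
From Ab to Eb is 7 semitones, exactly the perfect fifth.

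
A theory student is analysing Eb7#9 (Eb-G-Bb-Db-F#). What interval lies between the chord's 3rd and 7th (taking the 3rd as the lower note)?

The 3rd is G and the 7th is Db.
From G to Db: 6 semitones over a fifth = diminished.
That tritone between 3rd and 7th is what gives the dominant seventh its pull toward resolution.

diminished fifth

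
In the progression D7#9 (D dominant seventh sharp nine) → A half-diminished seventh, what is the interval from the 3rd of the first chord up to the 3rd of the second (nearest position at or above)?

D7#9 (D dominant seventh sharp nine) has F# as its 3rd, and A half-diminished seventh has C as its 3rd.
5 letter names make it a fifth; at 6 semitones (a half step narrower than perfect) the quality is diminished.

diminished fifth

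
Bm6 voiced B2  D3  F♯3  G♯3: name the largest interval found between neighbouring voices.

major 3rd

Adjacent intervals: B2→D3 = minor third; D3→F♯3 = major third; F♯3→G♯3 = major second.
The largest is D3 to F♯3, a major third (4 semitones).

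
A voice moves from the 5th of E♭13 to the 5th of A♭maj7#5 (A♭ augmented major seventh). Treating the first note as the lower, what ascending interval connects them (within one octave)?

augmented fourth

E♭13 has B♭ as its 5th, and A♭maj7#5 (A♭ augmented major seventh) has E as its 5th.
4 letter names make it a fourth; at 6 semitones (a half step wider than perfect) the quality is augmented.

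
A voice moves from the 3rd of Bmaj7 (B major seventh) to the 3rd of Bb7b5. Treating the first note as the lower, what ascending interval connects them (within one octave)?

The 3rd of Bmaj7 (B major seventh) is D#; the 3rd of Bb7b5 is D.
8 letter names make it an octave; at 11 semitones (a half step narrower than perfect) the quality is diminished.

diminished octave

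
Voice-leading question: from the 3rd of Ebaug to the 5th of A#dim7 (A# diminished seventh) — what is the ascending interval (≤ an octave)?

M6

Ebaug has G as its 3rd, and A#dim7 (A# diminished seventh) has E as its 5th.
G up to E spans 6 letter names and 9 semitones — a major sixth.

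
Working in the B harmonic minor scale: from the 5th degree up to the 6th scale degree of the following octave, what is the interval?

m9

The scale runs B C# D E F# G A#.
That puts F# below G.
From F# to G: 13 semitones over a ninth = minor.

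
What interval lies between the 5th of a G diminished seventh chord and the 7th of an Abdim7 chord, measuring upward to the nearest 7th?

diminished 4th

G diminished seventh has Db as its 5th, and Abdim7 has Gbb as its 7th.
Db up to Gbb is 4 semitones, a half step narrower than a perfect fourth, so the interval is diminished.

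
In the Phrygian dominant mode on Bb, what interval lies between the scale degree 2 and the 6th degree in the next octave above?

perfect twelfth

Spelling the Phrygian dominant mode on Bb: Bb Cb D Eb F Gb Ab.
The scale degree 2 is Cb and the 6th degree (up an octave) is Gb.
Cb up to Gb spans 12 letter names and 19 semitones — a perfect twelfth.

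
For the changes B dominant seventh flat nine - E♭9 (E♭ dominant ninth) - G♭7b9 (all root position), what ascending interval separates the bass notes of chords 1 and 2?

d4

The roots are B and E♭.
B up to E♭ is 4 semitones, a half step narrower than a perfect fourth, so the interval is diminished.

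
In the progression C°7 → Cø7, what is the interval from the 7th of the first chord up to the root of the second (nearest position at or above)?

The 7th of C°7 is B𝄫; the root of Cø7 is C.
2 letter names make it a second; at 3 semitones (a half step wider than major) the quality is augmented.

augmented second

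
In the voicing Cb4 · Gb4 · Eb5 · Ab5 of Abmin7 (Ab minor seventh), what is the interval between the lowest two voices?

Those voices are Cb4 and Gb4.
From Cb to Gb is 7 semitones, exactly the perfect fifth.

perfect fifth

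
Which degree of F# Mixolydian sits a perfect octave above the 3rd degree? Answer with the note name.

A#

The scale is F# G# A# B C# D# E.
The 3rd degree is A#; a perfect octave above that is A# — scale degree 3.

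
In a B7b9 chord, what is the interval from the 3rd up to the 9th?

Spelling the chord: B-D#-F#-A-C.
So we need the interval from D# up to C.
From D# to C: 9 semitones over a seventh = diminished.

diminished 7th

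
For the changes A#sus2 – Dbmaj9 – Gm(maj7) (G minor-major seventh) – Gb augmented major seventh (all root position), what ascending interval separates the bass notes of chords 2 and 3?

The roots are Db and G.
Db up to G is 6 semitones, a half step wider than a perfect fourth, so the interval is augmented.

A4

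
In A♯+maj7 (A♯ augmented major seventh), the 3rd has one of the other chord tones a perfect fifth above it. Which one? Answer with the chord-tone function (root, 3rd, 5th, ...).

7th

Spelling the chord: A♯, C𝄪, E𝄪, G𝄪.
The 3rd is C𝄪. A perfect fifth above C𝄪 is G𝄪.
G𝄪 is the chord's 7th.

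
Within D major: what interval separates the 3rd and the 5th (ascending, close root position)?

minor third

Dmaj: D F# A.
The 3rd is F# and the 5th is A.
From F# to A: 3 semitones over a third = minor.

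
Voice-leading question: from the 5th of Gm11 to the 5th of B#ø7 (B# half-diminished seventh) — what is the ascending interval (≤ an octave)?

The 5th of Gm11 is D; the 5th of B#ø7 (B# half-diminished seventh) is F#.
D up to F# spans 3 letter names and 4 semitones — a major third.

M3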